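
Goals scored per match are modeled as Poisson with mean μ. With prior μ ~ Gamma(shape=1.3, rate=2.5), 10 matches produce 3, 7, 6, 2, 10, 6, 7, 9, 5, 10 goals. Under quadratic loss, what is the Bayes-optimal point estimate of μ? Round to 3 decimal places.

Σ counts = 65. Posterior: Gamma(shape = 1.3+65 = 66.3, rate = 2.5+10 = 12.5).
Mode = (α−1)/β = 65.3/12.5 = 5.224.
Mean = α/β = 66.3/12.5 = 5.304.
Quadratic loss ⇒ the optimal estimator is the posterior mean.

5.304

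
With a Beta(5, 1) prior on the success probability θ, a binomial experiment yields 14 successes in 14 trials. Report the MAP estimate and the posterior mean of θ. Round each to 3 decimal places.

Posterior: Beta(5+14, 1+0) = Beta(19, 1).
Since β = 1 ≤ 1 and α > 1, the Beta density is monotone increasing on [0,1]; the mode is at 1.
Mean = 19/(19+1) = 0.950.

MAP estimate = 1.000, posterior mean = 0.950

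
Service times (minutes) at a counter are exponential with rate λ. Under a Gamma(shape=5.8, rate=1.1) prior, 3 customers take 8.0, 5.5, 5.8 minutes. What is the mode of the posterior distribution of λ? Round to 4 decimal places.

0.3824

Σ times = 19.3. Posterior: Gamma(shape = 5.8+3 = 8.8, rate = 1.1+19.3 = 20.4).
Mode = (α−1)/β = 7.8/20.4 = 0.3824.
Mean = α/β = 8.8/20.4 = 0.4314.
This is the posterior mode — the MAP estimate.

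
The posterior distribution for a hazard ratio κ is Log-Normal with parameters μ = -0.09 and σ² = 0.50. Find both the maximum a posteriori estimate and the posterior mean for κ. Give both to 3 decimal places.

Mode = exp(μ − σ²) = exp(-0.59) = 0.554.
Mean = exp(μ + σ²/2) = exp(0.160) = 1.174.
Mean > mode: the posterior has a right tail.

MAP: 0.554. Posterior mean: 1.174.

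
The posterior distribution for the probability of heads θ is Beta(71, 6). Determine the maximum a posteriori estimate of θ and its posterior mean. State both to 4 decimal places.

Mode = (71−1)/(71+6−2) = 70/75 = 0.9333.
Mean = 71/(71+6) = 71/77 = 0.9221.

θ_MAP = 0.9333, E[θ|data] = 0.9221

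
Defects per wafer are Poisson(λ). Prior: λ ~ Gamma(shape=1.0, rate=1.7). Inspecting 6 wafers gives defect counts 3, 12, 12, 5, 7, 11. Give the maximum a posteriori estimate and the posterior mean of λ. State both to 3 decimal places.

MAP = 6.494; posterior mean = 6.623

Σ counts = 50. Posterior: Gamma(shape = 1.0+50 = 51.0, rate = 1.7+6 = 7.7).
Mode = (α−1)/β = 50.0/7.7 = 6.494.
Mean = α/β = 51.0/7.7 = 6.623.
Mean > mode: the posterior has a right tail.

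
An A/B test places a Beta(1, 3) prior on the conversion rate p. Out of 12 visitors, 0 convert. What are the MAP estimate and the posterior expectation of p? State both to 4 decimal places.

MAP = 0.0000, posterior mean = 0.0625

Posterior: Beta(1+0, 3+12) = Beta(1, 15).
Since α = 1 ≤ 1 and β > 1, the Beta density is monotone decreasing on [0,1]; the mode is at 0.
Mean = 1/(1+15) = 0.0625.
The mean is pulled above the mode by the posterior's right skew.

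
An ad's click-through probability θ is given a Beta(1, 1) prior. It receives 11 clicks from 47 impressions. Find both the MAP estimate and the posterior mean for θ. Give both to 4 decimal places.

Posterior: Beta(1+11, 1+36) = Beta(12, 37).
Mode = (12−1)/(12+37−2) = 11/47 = 0.2340.
With a flat prior the MAP equals the MLE, 11/47.
Mean = 12/(12+37) = 12/49 = 0.2449.

MAP: 0.2340. Posterior mean: 0.2449.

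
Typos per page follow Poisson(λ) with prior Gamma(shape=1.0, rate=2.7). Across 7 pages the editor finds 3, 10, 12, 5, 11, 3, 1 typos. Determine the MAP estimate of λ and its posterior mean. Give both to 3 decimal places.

MAP: 4.639. Posterior mean: 4.742.

Σ counts = 45. Posterior: Gamma(shape = 1.0+45 = 46.0, rate = 2.7+7 = 9.7).
Mode = (α−1)/β = 45.0/9.7 = 4.639.
Mean = α/β = 46.0/9.7 = 4.742.
Mean > mode: the posterior has a right tail.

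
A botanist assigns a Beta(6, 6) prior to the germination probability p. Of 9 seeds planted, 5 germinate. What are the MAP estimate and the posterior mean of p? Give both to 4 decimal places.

p_MAP = 0.5263, E[p|data] = 0.5238

Posterior: Beta(6+5, 6+4) = Beta(11, 10).
Mode = (11−1)/(11+10−2) = 10/19 = 0.5263.
Mean = 11/(11+10) = 11/21 = 0.5238.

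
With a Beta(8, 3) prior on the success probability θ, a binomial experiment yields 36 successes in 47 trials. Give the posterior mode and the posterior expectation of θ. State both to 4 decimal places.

posterior mode = 0.7679, posterior expectation = 0.7586

Posterior: Beta(8+36, 3+11) = Beta(44, 14).
Mode = (44−1)/(44+14−2) = 43/56 = 0.7679.
Mean = 44/(44+14) = 44/58 = 0.7586.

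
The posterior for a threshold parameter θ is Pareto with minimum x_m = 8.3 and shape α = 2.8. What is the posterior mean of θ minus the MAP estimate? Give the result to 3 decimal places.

4.611

The Pareto density is strictly decreasing on [x_m, ∞), so the mode is x_m = 8.300.
Mean = α·x_m/(α−1) = 2.8·8.3/1.8 = 12.911.
Difference = 12.911 − 8.300 = 4.611.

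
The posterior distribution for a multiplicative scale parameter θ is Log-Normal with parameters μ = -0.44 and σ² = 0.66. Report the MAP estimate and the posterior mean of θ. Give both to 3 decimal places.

Mode = exp(μ − σ²) = exp(-1.10) = 0.333.
Mean = exp(μ + σ²/2) = exp(-0.110) = 0.896.

MAP estimate = 0.333, posterior mean = 0.896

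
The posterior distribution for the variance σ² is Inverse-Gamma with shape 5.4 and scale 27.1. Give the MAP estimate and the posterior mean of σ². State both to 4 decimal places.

MAP: 4.2344. Posterior mean: 6.1591.

Mode = β/(α+1) = 27.1/6.4 = 4.2344.
Mean = β/(α−1) = 27.1/4.4 = 6.1591.
Mean > mode: the posterior has a right tail.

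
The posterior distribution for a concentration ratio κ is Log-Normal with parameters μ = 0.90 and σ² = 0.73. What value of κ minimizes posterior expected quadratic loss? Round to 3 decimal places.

3.543

Mode = exp(μ − σ²) = exp(0.17) = 1.185.
Mean = exp(μ + σ²/2) = exp(1.265) = 3.543.
Quadratic loss ⇒ the optimal estimator is the posterior mean.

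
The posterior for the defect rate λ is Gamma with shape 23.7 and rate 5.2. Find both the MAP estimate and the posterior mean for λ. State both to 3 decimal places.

Mode = (α−1)/β = 22.7/5.2 = 4.365.
Mean = α/β = 23.7/5.2 = 4.558.

λ_MAP = 4.365, E[λ|data] = 4.558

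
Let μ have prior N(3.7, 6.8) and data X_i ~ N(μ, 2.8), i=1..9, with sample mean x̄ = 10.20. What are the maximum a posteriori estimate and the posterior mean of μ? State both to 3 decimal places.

MAP = 9.916, posterior mean = 9.916

Posterior for μ is Normal. Precision-weighted mean: (1/6.8·3.7 + 9/2.8·10.20) / (1/6.8 + 9/2.8) = 9.916.
A Normal posterior is symmetric, so mode = mean.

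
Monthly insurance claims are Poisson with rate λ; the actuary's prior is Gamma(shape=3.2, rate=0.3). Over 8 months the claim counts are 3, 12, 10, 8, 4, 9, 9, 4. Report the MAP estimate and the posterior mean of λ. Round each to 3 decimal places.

MAP = 7.373, posterior mean = 7.494

Σ counts = 59. Posterior: Gamma(shape = 3.2+59 = 62.2, rate = 0.3+8 = 8.3).
Mode = (α−1)/β = 61.2/8.3 = 7.373.
Mean = α/β = 62.2/8.3 = 7.494.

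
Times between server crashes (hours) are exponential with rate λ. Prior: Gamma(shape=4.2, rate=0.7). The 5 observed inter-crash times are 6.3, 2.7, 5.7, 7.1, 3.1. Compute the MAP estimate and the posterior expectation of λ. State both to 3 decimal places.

MAP: 0.320. Posterior mean: 0.359.

Σ times = 24.9. Posterior: Gamma(shape = 4.2+5 = 9.2, rate = 0.7+24.9 = 25.6).
Mode = (α−1)/β = 8.2/25.6 = 0.320.
Mean = α/β = 9.2/25.6 = 0.359.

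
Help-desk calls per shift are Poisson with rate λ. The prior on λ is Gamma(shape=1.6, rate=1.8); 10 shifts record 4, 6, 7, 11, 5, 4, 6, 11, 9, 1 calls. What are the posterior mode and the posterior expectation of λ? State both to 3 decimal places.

MAP = 5.475; posterior mean = 5.559

Σ counts = 64. Posterior: Gamma(shape = 1.6+64 = 65.6, rate = 1.8+10 = 11.8).
Mode = (α−1)/β = 64.6/11.8 = 5.475.
Mean = α/β = 65.6/11.8 = 5.559.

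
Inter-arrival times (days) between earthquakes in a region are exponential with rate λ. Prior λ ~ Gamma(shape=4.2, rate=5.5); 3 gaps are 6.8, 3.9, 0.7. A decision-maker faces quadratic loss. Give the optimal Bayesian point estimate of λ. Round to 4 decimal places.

0.4260

Σ times = 11.4. Posterior: Gamma(shape = 4.2+3 = 7.2, rate = 5.5+11.4 = 16.9).
Mode = (α−1)/β = 6.2/16.9 = 0.3669.
Mean = α/β = 7.2/16.9 = 0.4260.
Quadratic loss ⇒ the optimal estimator is the posterior mean.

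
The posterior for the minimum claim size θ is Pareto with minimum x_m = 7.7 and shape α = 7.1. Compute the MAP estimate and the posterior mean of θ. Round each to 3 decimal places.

MAP = 7.700; posterior mean = 8.962

The Pareto density is strictly decreasing on [x_m, ∞), so the mode is x_m = 7.700.
Mean = α·x_m/(α−1) = 7.1·7.7/6.1 = 8.962.
The posterior is right-skewed, so the mean exceeds the mode.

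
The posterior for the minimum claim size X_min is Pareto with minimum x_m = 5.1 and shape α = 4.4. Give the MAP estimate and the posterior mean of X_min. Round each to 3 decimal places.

MAP = 5.100; posterior mean = 6.600

The Pareto density is strictly decreasing on [x_m, ∞), so the mode is x_m = 5.100.
Mean = α·x_m/(α−1) = 4.4·5.1/3.4 = 6.600.
Mean > mode: the posterior has a right tail.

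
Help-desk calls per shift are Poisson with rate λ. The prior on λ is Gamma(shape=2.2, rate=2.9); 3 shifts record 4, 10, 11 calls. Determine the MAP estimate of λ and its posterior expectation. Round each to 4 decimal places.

Σ counts = 25. Posterior: Gamma(shape = 2.2+25 = 27.2, rate = 2.9+3 = 5.9).
Mode = (α−1)/β = 26.2/5.9 = 4.4407.
Mean = α/β = 27.2/5.9 = 4.6102.
The posterior is right-skewed, so the mean exceeds the mode.

MAP = 4.4407; posterior mean = 4.6102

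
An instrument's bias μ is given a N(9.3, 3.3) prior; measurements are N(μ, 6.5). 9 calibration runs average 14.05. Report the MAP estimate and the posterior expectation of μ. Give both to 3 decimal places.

Posterior for μ is Normal. Precision-weighted mean: (1/3.3·9.3 + 9/6.5·14.05) / (1/3.3 + 9/6.5) = 13.197.
A Normal posterior is symmetric, so mode = mean.

MAP: 13.197. Posterior mean: 13.197.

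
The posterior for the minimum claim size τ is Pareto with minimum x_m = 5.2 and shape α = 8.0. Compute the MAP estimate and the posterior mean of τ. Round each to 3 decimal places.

The Pareto density is strictly decreasing on [x_m, ∞), so the mode is x_m = 5.200.
Mean = α·x_m/(α−1) = 8.0·5.2/7.0 = 5.943.

τ_MAP = 5.200, E[τ|data] = 5.943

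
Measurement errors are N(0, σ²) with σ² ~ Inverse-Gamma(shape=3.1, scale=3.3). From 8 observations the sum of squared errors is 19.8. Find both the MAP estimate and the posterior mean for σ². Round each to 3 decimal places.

σ²_MAP = 1.630, E[σ²|data] = 2.164

Posterior: Inverse-Gamma(shape = 3.1+8/2 = 7.1, scale = 3.3+19.8/2 = 13.2).
Mode = β/(α+1) = 13.2/8.1 = 1.630.
Mean = β/(α−1) = 13.2/6.1 = 2.164.
Right-skewed posterior ⇒ mode < mean.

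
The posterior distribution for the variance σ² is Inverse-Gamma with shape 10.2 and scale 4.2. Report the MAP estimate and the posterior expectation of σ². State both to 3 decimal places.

MAP: 0.375. Posterior mean: 0.457.

Mode = β/(α+1) = 4.2/11.2 = 0.375.
Mean = β/(α−1) = 4.2/9.2 = 0.457.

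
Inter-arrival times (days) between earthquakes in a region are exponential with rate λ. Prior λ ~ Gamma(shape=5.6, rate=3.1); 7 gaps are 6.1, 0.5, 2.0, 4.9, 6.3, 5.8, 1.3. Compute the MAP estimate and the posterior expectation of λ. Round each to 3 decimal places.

λ_MAP = 0.387, E[λ|data] = 0.420

Σ times = 26.9. Posterior: Gamma(shape = 5.6+7 = 12.6, rate = 3.1+26.9 = 30.0).
Mode = (α−1)/β = 11.6/30.0 = 0.387.
Mean = α/β = 12.6/30.0 = 0.420.
Right-skewed posterior ⇒ mode < mean.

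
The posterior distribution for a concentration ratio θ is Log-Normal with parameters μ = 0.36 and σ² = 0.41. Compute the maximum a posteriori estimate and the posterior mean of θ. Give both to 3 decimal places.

MAP = 0.951; posterior mean = 1.759

Mode = exp(μ − σ²) = exp(-0.05) = 0.951.
Mean = exp(μ + σ²/2) = exp(0.565) = 1.759.
The posterior is right-skewed, so the mean exceeds the mode.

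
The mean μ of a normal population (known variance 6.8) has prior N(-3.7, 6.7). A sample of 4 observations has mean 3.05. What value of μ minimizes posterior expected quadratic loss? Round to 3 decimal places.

1.684

Posterior for μ is Normal. Precision-weighted mean: (1/6.7·-3.7 + 4/6.8·3.05) / (1/6.7 + 4/6.8) = 1.684.
A Normal posterior is symmetric, so mode = mean.
Quadratic loss ⇒ the optimal estimator is the posterior mean.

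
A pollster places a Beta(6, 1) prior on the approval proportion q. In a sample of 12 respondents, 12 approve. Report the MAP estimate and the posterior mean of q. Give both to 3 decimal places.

MAP = 1.000, posterior mean = 0.947

Posterior: Beta(6+12, 1+0) = Beta(18, 1).
Since β = 1 ≤ 1 and α > 1, the Beta density is monotone increasing on [0,1]; the mode is at 1.
Mean = 18/(18+1) = 0.947.
The mean is pulled below the mode by the posterior's left skew.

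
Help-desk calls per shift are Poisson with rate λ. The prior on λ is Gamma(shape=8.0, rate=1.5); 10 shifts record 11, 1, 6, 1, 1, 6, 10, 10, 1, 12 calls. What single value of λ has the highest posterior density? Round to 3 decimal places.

Σ counts = 59. Posterior: Gamma(shape = 8.0+59 = 67.0, rate = 1.5+10 = 11.5).
Mode = (α−1)/β = 66.0/11.5 = 5.739.
Mean = α/β = 67.0/11.5 = 5.826.
This is the posterior mode — the MAP estimate.

5.739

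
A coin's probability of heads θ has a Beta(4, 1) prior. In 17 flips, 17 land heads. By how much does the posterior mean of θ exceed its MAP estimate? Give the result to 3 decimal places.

-0.045

Posterior: Beta(4+17, 1+0) = Beta(21, 1).
Since β = 1 ≤ 1 and α > 1, the Beta density is monotone increasing on [0,1]; the mode is at 1.
Mean = 21/(21+1) = 0.955.
Difference = 0.955 − 1.000 = -0.045.
The posterior is left-skewed, so the mode exceeds the mean.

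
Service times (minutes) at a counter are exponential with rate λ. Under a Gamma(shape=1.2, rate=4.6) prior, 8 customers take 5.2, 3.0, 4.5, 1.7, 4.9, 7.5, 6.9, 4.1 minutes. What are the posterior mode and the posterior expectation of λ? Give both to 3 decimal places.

Σ times = 37.8. Posterior: Gamma(shape = 1.2+8 = 9.2, rate = 4.6+37.8 = 42.4).
Mode = (α−1)/β = 8.2/42.4 = 0.193.
Mean = α/β = 9.2/42.4 = 0.217.
The posterior is right-skewed, so the mean exceeds the mode.

MAP: 0.193. Posterior mean: 0.217.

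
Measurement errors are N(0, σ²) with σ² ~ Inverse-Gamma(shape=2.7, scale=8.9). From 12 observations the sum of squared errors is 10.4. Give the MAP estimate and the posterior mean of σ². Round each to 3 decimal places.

Posterior: Inverse-Gamma(shape = 2.7+12/2 = 8.7, scale = 8.9+10.4/2 = 14.1).
Mode = β/(α+1) = 14.1/9.7 = 1.454.
Mean = β/(α−1) = 14.1/7.7 = 1.831.
Mean > mode: the posterior has a right tail.

MAP: 1.454. Posterior mean: 1.831.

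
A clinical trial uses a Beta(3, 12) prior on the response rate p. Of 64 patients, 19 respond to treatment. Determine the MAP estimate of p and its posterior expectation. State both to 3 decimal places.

Posterior: Beta(3+19, 12+45) = Beta(22, 57).
Mode = (22−1)/(22+57−2) = 21/77 = 0.273.
Mean = 22/(22+57) = 22/79 = 0.278.

MAP estimate = 0.273, posterior expectation = 0.278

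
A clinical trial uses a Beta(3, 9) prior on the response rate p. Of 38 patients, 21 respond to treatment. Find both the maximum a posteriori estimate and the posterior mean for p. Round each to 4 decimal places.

maximum a posteriori estimate = 0.4792, posterior mean = 0.4800

Posterior: Beta(3+21, 9+17) = Beta(24, 26).
Mode = (24−1)/(24+26−2) = 23/48 = 0.4792.
Mean = 24/(24+26) = 24/50 = 0.4800.
The mean is pulled above the mode by the posterior's right skew.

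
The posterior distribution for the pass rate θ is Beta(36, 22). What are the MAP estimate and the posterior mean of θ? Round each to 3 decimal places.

Mode = (36−1)/(36+22−2) = 35/56 = 0.625.
Mean = 36/(36+22) = 36/58 = 0.621.

MAP = 0.625, posterior mean = 0.621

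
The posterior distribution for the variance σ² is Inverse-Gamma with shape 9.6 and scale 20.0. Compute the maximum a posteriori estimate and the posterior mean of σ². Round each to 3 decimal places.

Mode = β/(α+1) = 20.0/10.6 = 1.887.
Mean = β/(α−1) = 20.0/8.6 = 2.326.

maximum a posteriori estimate = 1.887, posterior mean = 2.326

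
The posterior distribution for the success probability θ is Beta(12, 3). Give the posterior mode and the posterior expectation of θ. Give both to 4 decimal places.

Mode = (12−1)/(12+3−2) = 11/13 = 0.8462.
Mean = 12/(12+3) = 12/15 = 0.8000.

posterior mode = 0.8462, posterior expectation = 0.8000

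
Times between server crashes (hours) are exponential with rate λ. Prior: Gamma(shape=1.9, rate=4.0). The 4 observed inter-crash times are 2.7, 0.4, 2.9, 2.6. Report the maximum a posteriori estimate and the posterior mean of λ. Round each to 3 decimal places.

maximum a posteriori estimate = 0.389, posterior mean = 0.468

Σ times = 8.6. Posterior: Gamma(shape = 1.9+4 = 5.9, rate = 4.0+8.6 = 12.6).
Mode = (α−1)/β = 4.9/12.6 = 0.389.
Mean = α/β = 5.9/12.6 = 0.468.
The mean is pulled above the mode by the posterior's right skew.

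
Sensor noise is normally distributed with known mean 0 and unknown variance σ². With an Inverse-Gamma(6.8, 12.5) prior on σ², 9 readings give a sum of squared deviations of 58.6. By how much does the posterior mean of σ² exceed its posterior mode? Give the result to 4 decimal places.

Posterior: Inverse-Gamma(shape = 6.8+9/2 = 11.3, scale = 12.5+58.6/2 = 41.8).
Mode = β/(α+1) = 41.8/12.3 = 3.3984.
Mean = β/(α−1) = 41.8/10.3 = 4.0583.
Difference = 4.0583 − 3.3984 = 0.6599.

0.6599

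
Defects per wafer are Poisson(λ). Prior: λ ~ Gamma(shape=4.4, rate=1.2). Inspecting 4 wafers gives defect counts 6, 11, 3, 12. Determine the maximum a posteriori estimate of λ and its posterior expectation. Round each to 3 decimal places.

MAP = 6.808; posterior mean = 7.000

Σ counts = 32. Posterior: Gamma(shape = 4.4+32 = 36.4, rate = 1.2+4 = 5.2).
Mode = (α−1)/β = 35.4/5.2 = 6.808.
Mean = α/β = 36.4/5.2 = 7.000.
Right-skewed posterior ⇒ mode < mean.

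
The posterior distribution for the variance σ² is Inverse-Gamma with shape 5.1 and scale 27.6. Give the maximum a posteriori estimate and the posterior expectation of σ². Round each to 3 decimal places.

σ²_MAP = 4.525, E[σ²|data] = 6.732

Mode = β/(α+1) = 27.6/6.1 = 4.525.
Mean = β/(α−1) = 27.6/4.1 = 6.732.
The posterior is right-skewed, so the mean exceeds the mode.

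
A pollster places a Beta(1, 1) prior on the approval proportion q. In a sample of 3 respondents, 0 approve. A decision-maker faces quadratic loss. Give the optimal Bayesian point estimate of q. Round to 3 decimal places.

0.200

Posterior: Beta(1+0, 1+3) = Beta(1, 4).
Since α = 1 ≤ 1 and β > 1, the Beta density is monotone decreasing on [0,1]; the mode is at 0.
Mean = 1/(1+4) = 0.200.
Quadratic loss ⇒ the optimal estimator is the posterior mean.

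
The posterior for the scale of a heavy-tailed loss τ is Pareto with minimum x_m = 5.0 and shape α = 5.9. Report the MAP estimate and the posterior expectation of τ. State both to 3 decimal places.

MAP: 5.000. Posterior mean: 6.020.

The Pareto density is strictly decreasing on [x_m, ∞), so the mode is x_m = 5.000.
Mean = α·x_m/(α−1) = 5.9·5.0/4.9 = 6.020.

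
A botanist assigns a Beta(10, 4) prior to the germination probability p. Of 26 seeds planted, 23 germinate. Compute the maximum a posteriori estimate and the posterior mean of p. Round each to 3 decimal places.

Posterior: Beta(10+23, 4+3) = Beta(33, 7).
Mode = (33−1)/(33+7−2) = 32/38 = 0.842.
Mean = 33/(33+7) = 33/40 = 0.825.
The posterior is left-skewed, so the mode exceeds the mean.

maximum a posteriori estimate = 0.842, posterior mean = 0.825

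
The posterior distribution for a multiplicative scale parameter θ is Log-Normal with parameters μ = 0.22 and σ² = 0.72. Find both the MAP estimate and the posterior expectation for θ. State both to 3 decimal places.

Mode = exp(μ − σ²) = exp(-0.50) = 0.607.
Mean = exp(μ + σ²/2) = exp(0.580) = 1.786.

MAP = 0.607; posterior mean = 1.786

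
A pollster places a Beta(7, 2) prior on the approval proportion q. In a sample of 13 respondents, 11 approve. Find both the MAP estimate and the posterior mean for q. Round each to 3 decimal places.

MAP: 0.850. Posterior mean: 0.818.

Posterior: Beta(7+11, 2+2) = Beta(18, 4).
Mode = (18−1)/(18+4−2) = 17/20 = 0.850.
Mean = 18/(18+4) = 18/22 = 0.818.
The posterior is left-skewed, so the mode exceeds the mean.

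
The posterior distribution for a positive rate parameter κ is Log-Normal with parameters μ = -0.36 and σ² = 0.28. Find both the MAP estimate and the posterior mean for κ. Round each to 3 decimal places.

MAP = 0.527, posterior mean = 0.803

Mode = exp(μ − σ²) = exp(-0.64) = 0.527.
Mean = exp(μ + σ²/2) = exp(-0.220) = 0.803.
Right-skewed posterior ⇒ mode < mean.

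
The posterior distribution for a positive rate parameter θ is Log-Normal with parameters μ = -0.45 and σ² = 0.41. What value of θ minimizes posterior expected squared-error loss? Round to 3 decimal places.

0.783

Mode = exp(μ − σ²) = exp(-0.86) = 0.423.
Mean = exp(μ + σ²/2) = exp(-0.245) = 0.783.
Squared-error loss ⇒ the optimal estimator is the posterior mean.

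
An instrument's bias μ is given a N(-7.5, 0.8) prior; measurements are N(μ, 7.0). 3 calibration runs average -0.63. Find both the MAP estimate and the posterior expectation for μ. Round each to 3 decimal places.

Posterior for μ is Normal. Precision-weighted mean: (1/0.8·-7.5 + 3/7.0·-0.63) / (1/0.8 + 3/7.0) = -5.746.
A Normal posterior is symmetric, so mode = mean.

MAP: -5.746. Posterior mean: -5.746.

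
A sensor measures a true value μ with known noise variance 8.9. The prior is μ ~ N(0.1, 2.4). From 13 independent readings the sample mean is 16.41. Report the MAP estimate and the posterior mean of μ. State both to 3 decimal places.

Posterior for μ is Normal. Precision-weighted mean: (1/2.4·0.1 + 13/8.9·16.41) / (1/2.4 + 13/8.9) = 12.790.
A Normal posterior is symmetric, so mode = mean.

MAP estimate = 12.790, posterior mean = 12.790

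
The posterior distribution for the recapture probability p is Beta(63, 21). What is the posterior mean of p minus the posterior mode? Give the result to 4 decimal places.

-0.0061

Mode = (63−1)/(63+21−2) = 62/82 = 0.7561.
Mean = 63/(63+21) = 63/84 = 0.7500.
Difference = 0.7500 − 0.7561 = -0.0061.
Mode > mean: the posterior has a left tail.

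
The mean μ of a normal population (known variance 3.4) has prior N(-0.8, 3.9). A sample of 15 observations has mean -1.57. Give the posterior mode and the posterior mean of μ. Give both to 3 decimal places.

Posterior for μ is Normal. Precision-weighted mean: (1/3.9·-0.8 + 15/3.4·-1.57) / (1/3.9 + 15/3.4) = -1.528.
A Normal posterior is symmetric, so mode = mean.

MAP = -1.528; posterior mean = -1.528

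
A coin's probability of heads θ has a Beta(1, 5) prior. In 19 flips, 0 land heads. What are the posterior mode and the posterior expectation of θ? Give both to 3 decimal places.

MAP: 0.000. Posterior mean: 0.040.

Posterior: Beta(1+0, 5+19) = Beta(1, 24).
Since α = 1 ≤ 1 and β > 1, the Beta density is monotone decreasing on [0,1]; the mode is at 0.
Mean = 1/(1+24) = 0.040.
The posterior is right-skewed, so the mean exceeds the mode.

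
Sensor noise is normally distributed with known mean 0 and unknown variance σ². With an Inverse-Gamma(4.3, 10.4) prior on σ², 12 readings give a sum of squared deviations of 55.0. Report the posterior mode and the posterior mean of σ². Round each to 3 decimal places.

Posterior: Inverse-Gamma(shape = 4.3+12/2 = 10.3, scale = 10.4+55.0/2 = 37.9).
Mode = β/(α+1) = 37.9/11.3 = 3.354.
Mean = β/(α−1) = 37.9/9.3 = 4.075.

MAP = 3.354; posterior mean = 4.075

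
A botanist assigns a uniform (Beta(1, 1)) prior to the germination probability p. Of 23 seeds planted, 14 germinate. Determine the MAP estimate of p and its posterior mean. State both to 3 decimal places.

MAP = 0.609; posterior mean = 0.600

Posterior: Beta(1+14, 1+9) = Beta(15, 10).
Mode = (15−1)/(15+10−2) = 14/23 = 0.609.
With a flat prior the MAP equals the MLE, 14/23.
Mean = 15/(15+10) = 15/25 = 0.600.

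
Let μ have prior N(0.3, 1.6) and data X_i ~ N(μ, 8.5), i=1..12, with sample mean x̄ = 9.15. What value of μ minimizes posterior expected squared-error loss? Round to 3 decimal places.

Posterior for μ is Normal. Precision-weighted mean: (1/1.6·0.3 + 12/8.5·9.15) / (1/1.6 + 12/8.5) = 6.434.
A Normal posterior is symmetric, so mode = mean.
Squared-error loss ⇒ the optimal estimator is the posterior mean.

6.434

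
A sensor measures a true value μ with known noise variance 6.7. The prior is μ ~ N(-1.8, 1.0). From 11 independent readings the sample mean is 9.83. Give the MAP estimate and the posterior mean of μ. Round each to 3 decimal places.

Posterior for μ is Normal. Precision-weighted mean: (1/1.0·-1.8 + 11/6.7·9.83) / (1/1.0 + 11/6.7) = 5.428.
A Normal posterior is symmetric, so mode = mean.

MAP: 5.428. Posterior mean: 5.428.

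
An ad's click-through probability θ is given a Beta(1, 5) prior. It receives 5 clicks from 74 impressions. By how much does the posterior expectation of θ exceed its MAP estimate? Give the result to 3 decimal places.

Posterior: Beta(1+5, 5+69) = Beta(6, 74).
Mode = (6−1)/(6+74−2) = 5/78 = 0.064.
Mean = 6/(6+74) = 6/80 = 0.075.
Difference = 0.075 − 0.064 = 0.011.
Mean > mode: the posterior has a right tail.

0.011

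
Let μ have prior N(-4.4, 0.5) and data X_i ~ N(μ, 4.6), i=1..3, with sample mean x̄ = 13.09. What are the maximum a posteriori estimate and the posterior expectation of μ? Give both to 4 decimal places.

MAP = -0.0992, posterior mean = -0.0992

Posterior for μ is Normal. Precision-weighted mean: (1/0.5·-4.4 + 3/4.6·13.09) / (1/0.5 + 3/4.6) = -0.0992.
A Normal posterior is symmetric, so mode = mean.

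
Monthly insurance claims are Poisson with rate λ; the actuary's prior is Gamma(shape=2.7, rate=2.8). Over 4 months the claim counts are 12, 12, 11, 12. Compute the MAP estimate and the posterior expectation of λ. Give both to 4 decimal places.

Σ counts = 47. Posterior: Gamma(shape = 2.7+47 = 49.7, rate = 2.8+4 = 6.8).
Mode = (α−1)/β = 48.7/6.8 = 7.1618.
Mean = α/β = 49.7/6.8 = 7.3088.

λ_MAP = 7.1618, E[λ|data] = 7.3088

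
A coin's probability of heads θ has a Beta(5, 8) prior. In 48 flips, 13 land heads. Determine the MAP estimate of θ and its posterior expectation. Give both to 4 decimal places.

Posterior: Beta(5+13, 8+35) = Beta(18, 43).
Mode = (18−1)/(18+43−2) = 17/59 = 0.2881.
Mean = 18/(18+43) = 18/61 = 0.2951.

θ_MAP = 0.2881, E[θ|data] = 0.2951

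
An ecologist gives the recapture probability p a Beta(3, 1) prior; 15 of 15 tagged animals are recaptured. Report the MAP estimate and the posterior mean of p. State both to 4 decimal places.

Posterior: Beta(3+15, 1+0) = Beta(18, 1).
Since β = 1 ≤ 1 and α > 1, the Beta density is monotone increasing on [0,1]; the mode is at 1.
Mean = 18/(18+1) = 0.9474.

MAP = 1.0000, posterior mean = 0.9474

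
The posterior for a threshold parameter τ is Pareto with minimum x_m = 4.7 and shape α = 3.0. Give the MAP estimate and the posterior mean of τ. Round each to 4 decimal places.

MAP = 4.7000; posterior mean = 7.0500

The Pareto density is strictly decreasing on [x_m, ∞), so the mode is x_m = 4.7000.
Mean = α·x_m/(α−1) = 3.0·4.7/2.0 = 7.0500.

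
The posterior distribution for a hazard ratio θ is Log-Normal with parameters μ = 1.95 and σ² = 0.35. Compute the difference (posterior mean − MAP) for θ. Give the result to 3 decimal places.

Mode = exp(μ − σ²) = exp(1.60) = 4.953.
Mean = exp(μ + σ²/2) = exp(2.125) = 8.373.
Difference = 8.373 − 4.953 = 3.420.

3.420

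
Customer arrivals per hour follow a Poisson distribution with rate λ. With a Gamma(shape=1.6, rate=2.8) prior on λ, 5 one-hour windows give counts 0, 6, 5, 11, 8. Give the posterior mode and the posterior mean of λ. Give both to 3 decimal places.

posterior mode = 3.923, posterior mean = 4.051

Σ counts = 30. Posterior: Gamma(shape = 1.6+30 = 31.6, rate = 2.8+5 = 7.8).
Mode = (α−1)/β = 30.6/7.8 = 3.923.
Mean = α/β = 31.6/7.8 = 4.051.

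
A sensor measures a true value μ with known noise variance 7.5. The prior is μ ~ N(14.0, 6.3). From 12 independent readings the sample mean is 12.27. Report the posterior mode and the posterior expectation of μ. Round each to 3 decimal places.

μ_MAP = 12.426, E[μ|data] = 12.426

Posterior for μ is Normal. Precision-weighted mean: (1/6.3·14.0 + 12/7.5·12.27) / (1/6.3 + 12/7.5) = 12.426.
A Normal posterior is symmetric, so mode = mean.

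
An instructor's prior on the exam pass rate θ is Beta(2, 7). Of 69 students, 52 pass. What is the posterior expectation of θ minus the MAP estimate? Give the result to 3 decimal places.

-0.005

Posterior: Beta(2+52, 7+17) = Beta(54, 24).
Mode = (54−1)/(54+24−2) = 53/76 = 0.697.
Mean = 54/(54+24) = 54/78 = 0.692.
Difference = 0.692 − 0.697 = -0.005.
The mean is pulled below the mode by the posterior's left skew.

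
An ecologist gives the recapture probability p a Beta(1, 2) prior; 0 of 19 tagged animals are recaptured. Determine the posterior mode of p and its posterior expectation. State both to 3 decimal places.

p_MAP = 0.000, E[p|data] = 0.045

Posterior: Beta(1+0, 2+19) = Beta(1, 21).
Since α = 1 ≤ 1 and β > 1, the Beta density is monotone decreasing on [0,1]; the mode is at 0.
Mean = 1/(1+21) = 0.045.
The posterior is right-skewed, so the mean exceeds the mode.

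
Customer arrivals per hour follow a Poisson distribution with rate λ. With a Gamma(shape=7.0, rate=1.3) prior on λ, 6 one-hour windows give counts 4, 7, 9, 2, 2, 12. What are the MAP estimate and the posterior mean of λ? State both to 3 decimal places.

MAP = 5.753; posterior mean = 5.890

Σ counts = 36. Posterior: Gamma(shape = 7.0+36 = 43.0, rate = 1.3+6 = 7.3).
Mode = (α−1)/β = 42.0/7.3 = 5.753.
Mean = α/β = 43.0/7.3 = 5.890.
The posterior is right-skewed, so the mean exceeds the mode.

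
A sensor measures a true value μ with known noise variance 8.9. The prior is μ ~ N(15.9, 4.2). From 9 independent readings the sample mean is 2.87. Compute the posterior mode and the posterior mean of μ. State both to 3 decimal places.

MAP = 5.353, posterior mean = 5.353

Posterior for μ is Normal. Precision-weighted mean: (1/4.2·15.9 + 9/8.9·2.87) / (1/4.2 + 9/8.9) = 5.353.
A Normal posterior is symmetric, so mode = mean.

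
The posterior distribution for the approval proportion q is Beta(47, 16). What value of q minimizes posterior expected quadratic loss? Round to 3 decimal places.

0.746

Mode = (47−1)/(47+16−2) = 46/61 = 0.754.
Mean = 47/(47+16) = 47/63 = 0.746.
Quadratic loss ⇒ the optimal estimator is the posterior mean.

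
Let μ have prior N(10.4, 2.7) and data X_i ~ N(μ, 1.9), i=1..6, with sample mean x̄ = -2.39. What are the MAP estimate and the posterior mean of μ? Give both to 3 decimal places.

μ_MAP = -1.047, E[μ|data] = -1.047

Posterior for μ is Normal. Precision-weighted mean: (1/2.7·10.4 + 6/1.9·-2.39) / (1/2.7 + 6/1.9) = -1.047.
A Normal posterior is symmetric, so mode = mean.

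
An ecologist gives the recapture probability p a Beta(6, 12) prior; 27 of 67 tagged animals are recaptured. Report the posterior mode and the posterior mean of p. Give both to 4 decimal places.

Posterior: Beta(6+27, 12+40) = Beta(33, 52).
Mode = (33−1)/(33+52−2) = 32/83 = 0.3855.
Mean = 33/(33+52) = 33/85 = 0.3882.

MAP = 0.3855; posterior mean = 0.3882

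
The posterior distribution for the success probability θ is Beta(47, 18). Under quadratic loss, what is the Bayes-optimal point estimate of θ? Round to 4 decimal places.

0.7231

Mode = (47−1)/(47+18−2) = 46/63 = 0.7302.
Mean = 47/(47+18) = 47/65 = 0.7231.
Quadratic loss ⇒ the optimal estimator is the posterior mean.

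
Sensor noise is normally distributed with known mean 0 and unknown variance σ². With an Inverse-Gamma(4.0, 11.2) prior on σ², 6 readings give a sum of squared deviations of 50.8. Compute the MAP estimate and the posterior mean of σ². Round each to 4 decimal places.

Posterior: Inverse-Gamma(shape = 4.0+6/2 = 7.0, scale = 11.2+50.8/2 = 36.6).
Mode = β/(α+1) = 36.6/8.0 = 4.5750.
Mean = β/(α−1) = 36.6/6.0 = 6.1000.
The mean is pulled above the mode by the posterior's right skew.

MAP: 4.5750. Posterior mean: 6.1000.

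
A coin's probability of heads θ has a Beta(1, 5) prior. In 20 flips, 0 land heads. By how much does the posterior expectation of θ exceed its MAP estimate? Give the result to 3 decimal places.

Posterior: Beta(1+0, 5+20) = Beta(1, 25).
Since α = 1 ≤ 1 and β > 1, the Beta density is monotone decreasing on [0,1]; the mode is at 0.
Mean = 1/(1+25) = 0.038.
Difference = 0.038 − 0.000 = 0.038.
Mean > mode: the posterior has a right tail.

0.038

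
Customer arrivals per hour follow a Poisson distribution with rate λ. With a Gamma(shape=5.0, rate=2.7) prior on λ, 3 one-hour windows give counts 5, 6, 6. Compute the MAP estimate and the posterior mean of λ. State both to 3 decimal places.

Σ counts = 17. Posterior: Gamma(shape = 5.0+17 = 22.0, rate = 2.7+3 = 5.7).
Mode = (α−1)/β = 21.0/5.7 = 3.684.
Mean = α/β = 22.0/5.7 = 3.860.

MAP = 3.684, posterior mean = 3.860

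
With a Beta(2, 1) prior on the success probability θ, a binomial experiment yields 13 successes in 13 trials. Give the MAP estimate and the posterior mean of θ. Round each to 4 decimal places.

Posterior: Beta(2+13, 1+0) = Beta(15, 1).
Since β = 1 ≤ 1 and α > 1, the Beta density is monotone increasing on [0,1]; the mode is at 1.
Mean = 15/(15+1) = 0.9375.

θ_MAP = 1.0000, E[θ|data] = 0.9375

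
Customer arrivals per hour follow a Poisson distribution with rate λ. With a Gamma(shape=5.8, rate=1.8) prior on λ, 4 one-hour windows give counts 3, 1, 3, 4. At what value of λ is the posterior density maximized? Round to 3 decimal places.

Σ counts = 11. Posterior: Gamma(shape = 5.8+11 = 16.8, rate = 1.8+4 = 5.8).
Mode = (α−1)/β = 15.8/5.8 = 2.724.
Mean = α/β = 16.8/5.8 = 2.897.
This is the posterior mode — the MAP estimate.

2.724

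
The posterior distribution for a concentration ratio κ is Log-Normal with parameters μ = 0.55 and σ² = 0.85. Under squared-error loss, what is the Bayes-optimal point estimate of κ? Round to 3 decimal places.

2.651

Mode = exp(μ − σ²) = exp(-0.30) = 0.741.
Mean = exp(μ + σ²/2) = exp(0.975) = 2.651.
Squared-error loss ⇒ the optimal estimator is the posterior mean.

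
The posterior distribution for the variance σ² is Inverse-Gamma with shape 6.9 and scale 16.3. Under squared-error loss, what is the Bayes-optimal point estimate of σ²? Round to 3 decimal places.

Mode = β/(α+1) = 16.3/7.9 = 2.063.
Mean = β/(α−1) = 16.3/5.9 = 2.763.
Squared-error loss ⇒ the optimal estimator is the posterior mean.

2.763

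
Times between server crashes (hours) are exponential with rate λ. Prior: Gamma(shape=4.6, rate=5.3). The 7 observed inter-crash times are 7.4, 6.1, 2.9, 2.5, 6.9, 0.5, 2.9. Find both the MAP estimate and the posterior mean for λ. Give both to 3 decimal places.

Σ times = 29.2. Posterior: Gamma(shape = 4.6+7 = 11.6, rate = 5.3+29.2 = 34.5).
Mode = (α−1)/β = 10.6/34.5 = 0.307.
Mean = α/β = 11.6/34.5 = 0.336.
Right-skewed posterior ⇒ mode < mean.

MAP = 0.307, posterior mean = 0.336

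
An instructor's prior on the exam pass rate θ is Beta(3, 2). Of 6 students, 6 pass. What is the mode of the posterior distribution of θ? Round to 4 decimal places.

0.8889

Posterior: Beta(3+6, 2+0) = Beta(9, 2).
Mode = (9−1)/(9+2−2) = 8/9 = 0.8889.
Mean = 9/(9+2) = 9/11 = 0.8182.
This is the posterior mode — the MAP estimate.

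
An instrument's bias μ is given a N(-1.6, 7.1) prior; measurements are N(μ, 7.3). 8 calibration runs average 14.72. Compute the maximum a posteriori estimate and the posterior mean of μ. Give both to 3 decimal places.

MAP = 12.861; posterior mean = 12.861

Posterior for μ is Normal. Precision-weighted mean: (1/7.1·-1.6 + 8/7.3·14.72) / (1/7.1 + 8/7.3) = 12.861.
A Normal posterior is symmetric, so mode = mean.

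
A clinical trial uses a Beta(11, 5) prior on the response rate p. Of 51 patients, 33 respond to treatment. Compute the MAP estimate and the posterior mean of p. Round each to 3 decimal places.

Posterior: Beta(11+33, 5+18) = Beta(44, 23).
Mode = (44−1)/(44+23−2) = 43/65 = 0.662.
Mean = 44/(44+23) = 44/67 = 0.657.
The mean is pulled below the mode by the posterior's left skew.

MAP = 0.662; posterior mean = 0.657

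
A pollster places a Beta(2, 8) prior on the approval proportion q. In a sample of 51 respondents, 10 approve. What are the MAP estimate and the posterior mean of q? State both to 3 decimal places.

Posterior: Beta(2+10, 8+41) = Beta(12, 49).
Mode = (12−1)/(12+49−2) = 11/59 = 0.186.
Mean = 12/(12+49) = 12/61 = 0.197.
The posterior is right-skewed, so the mean exceeds the mode.

MAP: 0.186. Posterior mean: 0.197.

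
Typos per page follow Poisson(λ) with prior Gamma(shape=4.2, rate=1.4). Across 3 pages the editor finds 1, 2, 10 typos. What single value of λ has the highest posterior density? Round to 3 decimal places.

Σ counts = 13. Posterior: Gamma(shape = 4.2+13 = 17.2, rate = 1.4+3 = 4.4).
Mode = (α−1)/β = 16.2/4.4 = 3.682.
Mean = α/β = 17.2/4.4 = 3.909.
This is the posterior mode — the MAP estimate.

3.682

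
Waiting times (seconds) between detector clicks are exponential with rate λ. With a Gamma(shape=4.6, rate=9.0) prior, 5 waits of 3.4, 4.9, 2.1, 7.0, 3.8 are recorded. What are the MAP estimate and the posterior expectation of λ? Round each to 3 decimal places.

MAP estimate = 0.285, posterior expectation = 0.318

Σ times = 21.2. Posterior: Gamma(shape = 4.6+5 = 9.6, rate = 9.0+21.2 = 30.2).
Mode = (α−1)/β = 8.6/30.2 = 0.285.
Mean = α/β = 9.6/30.2 = 0.318.
Mean > mode: the posterior has a right tail.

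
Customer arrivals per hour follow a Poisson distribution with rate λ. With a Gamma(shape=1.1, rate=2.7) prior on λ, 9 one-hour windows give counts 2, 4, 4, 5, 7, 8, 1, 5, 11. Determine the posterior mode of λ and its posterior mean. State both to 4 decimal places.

Σ counts = 47. Posterior: Gamma(shape = 1.1+47 = 48.1, rate = 2.7+9 = 11.7).
Mode = (α−1)/β = 47.1/11.7 = 4.0256.
Mean = α/β = 48.1/11.7 = 4.1111.

MAP = 4.0256, posterior mean = 4.1111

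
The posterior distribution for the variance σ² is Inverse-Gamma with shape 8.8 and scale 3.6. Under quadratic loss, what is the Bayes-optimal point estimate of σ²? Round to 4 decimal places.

Mode = β/(α+1) = 3.6/9.8 = 0.3673.
Mean = β/(α−1) = 3.6/7.8 = 0.4615.
Quadratic loss ⇒ the optimal estimator is the posterior mean.

0.4615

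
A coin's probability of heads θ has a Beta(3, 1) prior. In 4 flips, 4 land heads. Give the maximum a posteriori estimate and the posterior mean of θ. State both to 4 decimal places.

Posterior: Beta(3+4, 1+0) = Beta(7, 1).
Since β = 1 ≤ 1 and α > 1, the Beta density is monotone increasing on [0,1]; the mode is at 1.
Mean = 7/(7+1) = 0.8750.

MAP = 1.0000; posterior mean = 0.8750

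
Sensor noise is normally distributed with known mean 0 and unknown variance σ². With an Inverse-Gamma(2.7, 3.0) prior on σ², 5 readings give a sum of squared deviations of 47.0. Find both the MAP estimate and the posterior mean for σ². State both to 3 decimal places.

Posterior: Inverse-Gamma(shape = 2.7+5/2 = 5.2, scale = 3.0+47.0/2 = 26.5).
Mode = β/(α+1) = 26.5/6.2 = 4.274.
Mean = β/(α−1) = 26.5/4.2 = 6.310.
Mean > mode: the posterior has a right tail.

MAP = 4.274; posterior mean = 6.310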